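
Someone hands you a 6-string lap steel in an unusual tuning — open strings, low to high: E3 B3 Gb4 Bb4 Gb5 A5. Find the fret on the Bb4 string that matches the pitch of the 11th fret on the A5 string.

A5 at fret 11 is A5 + 11 semitones = Ab6.
The open Bb4 string is 11 semitones below the open A5, so the same pitch on the Bb4 string lies at fret 11 + 11 = 22.

22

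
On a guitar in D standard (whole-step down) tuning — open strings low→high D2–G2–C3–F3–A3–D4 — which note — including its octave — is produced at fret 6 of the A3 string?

Each fret is one semitone, so A3 + 6 = D♯4.
(Equivalently spelled E♭4.)

D♯4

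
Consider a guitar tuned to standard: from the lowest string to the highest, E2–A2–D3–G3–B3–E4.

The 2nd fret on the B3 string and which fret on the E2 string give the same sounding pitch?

B3 at fret 2 is B3 + 2 semitones = C#4.
The open E2 string is 19 semitones below the open B3, so the same pitch on the E2 string lies at fret 2 + 19 = 21.

21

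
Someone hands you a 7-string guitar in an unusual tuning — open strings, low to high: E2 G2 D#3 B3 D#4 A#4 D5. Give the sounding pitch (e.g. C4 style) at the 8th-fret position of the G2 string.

D#3

Each fret is one semitone, so G2 + 8 = D#3.
(Equivalently spelled Eb3.)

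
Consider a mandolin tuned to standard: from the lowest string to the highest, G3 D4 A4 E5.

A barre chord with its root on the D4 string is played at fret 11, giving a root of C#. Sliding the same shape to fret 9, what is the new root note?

B

Moving from fret 11 to fret 9 shifts the root by -2 semitones.
C# down 2 semitones is B.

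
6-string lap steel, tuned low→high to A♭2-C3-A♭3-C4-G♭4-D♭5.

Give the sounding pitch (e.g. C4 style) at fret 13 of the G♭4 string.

G5

Each fret is one semitone, so G♭4 + 13 = G5.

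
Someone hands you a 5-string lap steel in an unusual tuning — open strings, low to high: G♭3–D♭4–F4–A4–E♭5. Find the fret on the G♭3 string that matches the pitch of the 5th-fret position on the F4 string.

16

F4 at fret 5 is F4 + 5 semitones = B♭4.
The open G♭3 string is 11 semitones below the open F4, so the same pitch on the G♭3 string lies at fret 5 + 11 = 16.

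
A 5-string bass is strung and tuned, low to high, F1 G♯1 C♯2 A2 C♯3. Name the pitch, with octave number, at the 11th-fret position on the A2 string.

The open A2 string plus 11 semitones: A–A#–B–C–…–F#–G–G#.
The walk passes from B into C once, so the octave number goes from 2 to 3.
(Equivalently spelled A♭3.)

G♯3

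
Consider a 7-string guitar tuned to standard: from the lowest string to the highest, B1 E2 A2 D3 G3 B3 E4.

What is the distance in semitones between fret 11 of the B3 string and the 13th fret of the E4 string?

B3 at fret 11 → A#4 (MIDI 70); E4 at fret 13 → F5 (MIDI 77).
70 − 77 = -7, so the two pitches are 7 semitones apart, with F5 the higher.

7 semitones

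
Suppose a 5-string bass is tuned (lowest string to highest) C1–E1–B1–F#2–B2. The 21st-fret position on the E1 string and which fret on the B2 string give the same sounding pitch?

Fret 21 on E1 is MIDI 28 + 21 = 49 (C#3). On the B2 string (open MIDI 47), that pitch is 49 − 47 = fret 2.

2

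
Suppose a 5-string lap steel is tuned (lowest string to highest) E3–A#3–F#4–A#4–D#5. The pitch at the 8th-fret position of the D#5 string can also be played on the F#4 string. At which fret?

17

D#5 at fret 8 is D#5 + 8 semitones = B5.
The open F#4 string is 9 semitones below the open D#5, so the same pitch on the F#4 string lies at fret 8 + 9 = 17.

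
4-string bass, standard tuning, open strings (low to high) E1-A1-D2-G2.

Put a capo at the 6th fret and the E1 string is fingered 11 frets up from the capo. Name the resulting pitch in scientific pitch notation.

The capo raises the open E1 by 6 semitones to A#1; fretting 11 more gives E1 + 6 + 11 = E1 + 17 semitones = A2.

A2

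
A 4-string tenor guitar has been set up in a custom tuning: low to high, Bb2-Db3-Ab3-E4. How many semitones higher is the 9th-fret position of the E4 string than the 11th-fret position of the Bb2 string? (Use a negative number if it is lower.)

E4 at fret 9 → Db5 (MIDI 73); Bb2 at fret 11 → A3 (MIDI 57).
73 − 57 = 16, so the two pitches are 16 semitones apart.

16 semitones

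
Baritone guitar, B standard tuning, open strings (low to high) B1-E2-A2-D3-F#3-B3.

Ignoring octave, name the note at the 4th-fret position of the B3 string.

D#

Each fret is one semitone, so B3 + 4 = D#.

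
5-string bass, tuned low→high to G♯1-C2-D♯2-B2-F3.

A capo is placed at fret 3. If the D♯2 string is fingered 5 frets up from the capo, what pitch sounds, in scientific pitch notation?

B2

The capo raises the open D♯2 by 3 semitones to F♯2; fretting 5 more gives D♯2 + 3 + 5 = D♯2 + 8 semitones = B2.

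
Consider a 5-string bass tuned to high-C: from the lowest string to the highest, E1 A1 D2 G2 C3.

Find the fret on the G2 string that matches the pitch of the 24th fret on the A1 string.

A1 at fret 24 is A1 + 24 semitones = A3.
The open G2 string is 10 semitones above the open A1, so the same pitch on the G2 string lies at fret 24 − 10 = 14.

14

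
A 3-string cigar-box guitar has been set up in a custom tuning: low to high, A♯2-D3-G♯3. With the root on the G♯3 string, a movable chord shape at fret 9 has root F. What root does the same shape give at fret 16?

Moving from fret 9 to fret 16 shifts the root by 7 semitones.
F up 7 semitones is C.

C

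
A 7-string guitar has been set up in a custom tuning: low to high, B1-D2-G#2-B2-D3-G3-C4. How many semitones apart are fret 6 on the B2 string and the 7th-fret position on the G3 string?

B2 at fret 6 → F3 (MIDI 53); G3 at fret 7 → D4 (MIDI 62).
53 − 62 = -9, so the two pitches are 9 semitones apart, with D4 the higher.

9 semitones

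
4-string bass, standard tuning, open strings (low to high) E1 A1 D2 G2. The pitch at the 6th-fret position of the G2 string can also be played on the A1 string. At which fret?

G2 at fret 6 is G2 + 6 semitones = C#3.
The open A1 string is 10 semitones below the open G2, so the same pitch on the A1 string lies at fret 6 + 10 = 16.

16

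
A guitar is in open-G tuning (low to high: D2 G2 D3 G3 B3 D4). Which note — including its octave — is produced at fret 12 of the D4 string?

D5

The open D4 string plus 12 semitones: D–D#–E–F–…–C–C#–D.
The walk passes from B into C once, so the octave number goes from 4 to 5.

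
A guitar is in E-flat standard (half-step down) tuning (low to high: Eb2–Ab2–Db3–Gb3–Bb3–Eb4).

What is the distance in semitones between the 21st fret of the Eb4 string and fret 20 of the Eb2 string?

Eb4 at fret 21 → C6 (MIDI 84); Eb2 at fret 20 → B3 (MIDI 59).
84 − 59 = 25, so the two pitches are 25 semitones apart, with C6 the higher.

25 semitones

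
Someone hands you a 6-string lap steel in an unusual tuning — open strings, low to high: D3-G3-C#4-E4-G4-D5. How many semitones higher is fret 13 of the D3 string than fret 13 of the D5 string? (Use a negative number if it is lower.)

D3 at fret 13 → D#4 (MIDI 63); D5 at fret 13 → D#6 (MIDI 87).
63 − 87 = -24, so the two pitches are 24 semitones apart.

-24 semitones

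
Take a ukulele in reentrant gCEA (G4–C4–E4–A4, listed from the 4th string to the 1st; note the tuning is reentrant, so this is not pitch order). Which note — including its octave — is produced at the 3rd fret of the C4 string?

D♯4

The open C4 string plus 3 semitones: C–C#–D–D#.
No B→C boundary is crossed, so the octave stays at 4.
(Equivalently spelled E♭4.)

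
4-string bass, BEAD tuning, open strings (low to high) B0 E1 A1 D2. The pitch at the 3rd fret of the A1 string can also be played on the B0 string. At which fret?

13

A1 at fret 3 is A1 + 3 semitones = C2.
The open B0 string is 10 semitones below the open A1, so the same pitch on the B0 string lies at fret 3 + 10 = 13.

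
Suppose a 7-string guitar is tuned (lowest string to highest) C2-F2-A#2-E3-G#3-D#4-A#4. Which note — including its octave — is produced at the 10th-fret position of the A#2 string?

Each fret is one semitone, so A#2 + 10 = G#3.

G#3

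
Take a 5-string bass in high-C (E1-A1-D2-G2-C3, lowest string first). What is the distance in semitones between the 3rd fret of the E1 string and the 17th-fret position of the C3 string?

34 semitones

E1 at fret 3 → G1 (MIDI 31); C3 at fret 17 → F4 (MIDI 65).
31 − 65 = -34, so the two pitches are 34 semitones apart, with F4 the higher.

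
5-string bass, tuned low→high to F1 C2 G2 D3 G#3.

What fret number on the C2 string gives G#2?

8

G#2 is 8 semitones above the open C2 (C–C#–D–D#–E–F–F#–G–G#), so it sits at fret 8.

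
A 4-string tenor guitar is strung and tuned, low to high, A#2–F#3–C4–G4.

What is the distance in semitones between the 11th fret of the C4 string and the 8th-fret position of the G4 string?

C4 at fret 11 → B4 (MIDI 71); G4 at fret 8 → D#5 (MIDI 75).
71 − 75 = -4, so the two pitches are 4 semitones apart, with D#5 the higher.

4 semitones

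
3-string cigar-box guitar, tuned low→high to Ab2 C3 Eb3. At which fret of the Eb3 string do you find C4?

C4 is 9 semitones above the open Eb3 (Eb–E–F–Gb–G–Ab–A–Bb–B–C), so it sits at fret 9.

9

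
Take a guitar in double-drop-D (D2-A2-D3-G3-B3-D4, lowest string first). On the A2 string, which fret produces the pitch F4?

F4 is 20 semitones above the open A2 (A–A#–B–C–…–D#–E–F), so it sits at fret 20.

20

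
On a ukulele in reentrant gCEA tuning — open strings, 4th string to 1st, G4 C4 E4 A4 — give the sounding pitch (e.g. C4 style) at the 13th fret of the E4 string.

F5

Each fret is one semitone, so E4 + 13 = F5.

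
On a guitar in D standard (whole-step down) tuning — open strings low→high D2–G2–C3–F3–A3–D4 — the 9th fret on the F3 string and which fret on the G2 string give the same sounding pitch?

19

F3 at fret 9 is F3 + 9 semitones = D4.
The open G2 string is 10 semitones below the open F3, so the same pitch on the G2 string lies at fret 9 + 10 = 19.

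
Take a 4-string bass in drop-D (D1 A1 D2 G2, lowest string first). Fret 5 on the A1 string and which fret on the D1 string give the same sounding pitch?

A1 at fret 5 is A1 + 5 semitones = D2.
The open D1 string is 7 semitones below the open A1, so the same pitch on the D1 string lies at fret 5 + 7 = 12.

12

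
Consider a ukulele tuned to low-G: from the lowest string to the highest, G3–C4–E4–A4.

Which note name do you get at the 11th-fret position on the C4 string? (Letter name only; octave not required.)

B

C4 is MIDI 60. Adding 11 gives 71; 71 mod 12 = 11, i.e. B.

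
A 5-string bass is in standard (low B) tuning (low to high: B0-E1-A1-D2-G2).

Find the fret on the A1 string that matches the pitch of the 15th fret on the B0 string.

B0 at fret 15 is B0 + 15 semitones = D2.
The open A1 string is 10 semitones above the open B0, so the same pitch on the A1 string lies at fret 15 − 10 = 5.

5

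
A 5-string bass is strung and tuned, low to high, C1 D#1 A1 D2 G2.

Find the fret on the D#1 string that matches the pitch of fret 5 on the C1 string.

2

Fret 5 on C1 is MIDI 24 + 5 = 29 (F1). On the D#1 string (open MIDI 27), that pitch is 29 − 27 = fret 2.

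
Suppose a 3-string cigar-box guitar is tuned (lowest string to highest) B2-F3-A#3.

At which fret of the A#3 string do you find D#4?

5

D#4 is 5 semitones above the open A#3 (A#–B–C–C#–D–D#), so it sits at fret 5.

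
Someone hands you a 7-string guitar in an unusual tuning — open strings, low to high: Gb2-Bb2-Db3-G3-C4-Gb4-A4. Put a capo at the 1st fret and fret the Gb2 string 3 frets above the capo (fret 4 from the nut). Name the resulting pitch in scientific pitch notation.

Bb2

The capo raises the open Gb2 by 1 semitone to G2; fretting 3 more gives Gb2 + 1 + 3 = Gb2 + 4 semitones = Bb2.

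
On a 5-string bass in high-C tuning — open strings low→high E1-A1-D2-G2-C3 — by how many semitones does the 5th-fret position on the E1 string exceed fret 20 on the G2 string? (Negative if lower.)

-30 semitones

E1 at fret 5 → A1 (MIDI 33); G2 at fret 20 → D♯4 (MIDI 63).
33 − 63 = -30, so the two pitches are 30 semitones apart.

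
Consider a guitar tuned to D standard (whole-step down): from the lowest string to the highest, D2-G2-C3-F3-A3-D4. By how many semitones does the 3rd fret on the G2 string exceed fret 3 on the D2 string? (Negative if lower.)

G2 at fret 3 → A♯2 (MIDI 46); D2 at fret 3 → F2 (MIDI 41).
46 − 41 = 5, so the two pitches are 5 semitones apart.

5 semitones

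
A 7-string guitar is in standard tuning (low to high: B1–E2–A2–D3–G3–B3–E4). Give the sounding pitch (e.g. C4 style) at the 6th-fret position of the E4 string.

A♯4

E4 is MIDI 64. Adding 6 gives 70, which is A♯4.
(Equivalently spelled B♭4.)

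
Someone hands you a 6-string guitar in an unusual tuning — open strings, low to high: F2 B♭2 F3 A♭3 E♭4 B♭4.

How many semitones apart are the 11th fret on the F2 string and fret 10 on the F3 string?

F2 at fret 11 → E3 (MIDI 52); F3 at fret 10 → E♭4 (MIDI 63).
52 − 63 = -11, so the two pitches are 11 semitones apart, with E♭4 the higher.

11 semitones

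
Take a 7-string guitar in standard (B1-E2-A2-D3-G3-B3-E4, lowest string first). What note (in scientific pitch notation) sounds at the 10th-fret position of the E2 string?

E2 is MIDI 40. Adding 10 gives 50, which is D3.

D3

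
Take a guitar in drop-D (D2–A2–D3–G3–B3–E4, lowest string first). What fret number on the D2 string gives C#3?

C#3 is 11 semitones above the open D2 (D–D#–E–F–…–B–C–C#), so it sits at fret 11.

11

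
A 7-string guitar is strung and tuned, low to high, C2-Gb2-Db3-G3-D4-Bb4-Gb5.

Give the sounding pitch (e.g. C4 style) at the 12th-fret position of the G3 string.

G4

The open G3 string plus 12 semitones: G–Ab–A–Bb–…–F–Gb–G.
The walk passes from B into C once, so the octave number goes from 3 to 4.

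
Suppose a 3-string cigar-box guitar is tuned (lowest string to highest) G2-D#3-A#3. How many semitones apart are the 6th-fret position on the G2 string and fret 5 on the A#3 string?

G2 at fret 6 → C#3 (MIDI 49); A#3 at fret 5 → D#4 (MIDI 63).
49 − 63 = -14, so the two pitches are 14 semitones apart, with D#4 the higher.

14 semitones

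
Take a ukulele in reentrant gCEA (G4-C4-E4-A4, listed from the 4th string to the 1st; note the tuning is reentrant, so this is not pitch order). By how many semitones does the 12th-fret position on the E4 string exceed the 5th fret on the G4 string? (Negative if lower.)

E4 at fret 12 → E5 (MIDI 76); G4 at fret 5 → C5 (MIDI 72).
76 − 72 = 4, so the two pitches are 4 semitones apart.

4 semitones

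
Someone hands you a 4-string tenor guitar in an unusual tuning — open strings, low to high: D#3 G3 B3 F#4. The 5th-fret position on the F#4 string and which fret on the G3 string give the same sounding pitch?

F#4 at fret 5 is F#4 + 5 semitones = B4.
The open G3 string is 11 semitones below the open F#4, so the same pitch on the G3 string lies at fret 5 + 11 = 16.

16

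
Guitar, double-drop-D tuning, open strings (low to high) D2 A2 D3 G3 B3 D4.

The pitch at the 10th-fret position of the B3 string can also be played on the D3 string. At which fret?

Fret 10 on B3 is MIDI 59 + 10 = 69 (A4). On the D3 string (open MIDI 50), that pitch is 69 − 50 = fret 19.

19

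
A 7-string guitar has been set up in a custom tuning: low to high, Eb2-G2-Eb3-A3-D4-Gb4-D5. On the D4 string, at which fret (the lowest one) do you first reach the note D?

From D4, count semitones up the chromatic scale until reaching D: D — 0 steps.

0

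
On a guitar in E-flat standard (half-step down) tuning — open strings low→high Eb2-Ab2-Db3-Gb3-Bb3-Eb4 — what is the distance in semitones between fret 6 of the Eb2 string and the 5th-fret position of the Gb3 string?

14 semitones

Eb2 at fret 6 → A2 (MIDI 45); Gb3 at fret 5 → B3 (MIDI 59).
45 − 59 = -14, so the two pitches are 14 semitones apart, with B3 the higher.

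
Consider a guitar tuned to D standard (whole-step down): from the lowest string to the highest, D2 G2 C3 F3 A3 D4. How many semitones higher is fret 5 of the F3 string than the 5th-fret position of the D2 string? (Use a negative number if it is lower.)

F3 at fret 5 → A#3 (MIDI 58); D2 at fret 5 → G2 (MIDI 43).
58 − 43 = 15, so the two pitches are 15 semitones apart.

15 semitones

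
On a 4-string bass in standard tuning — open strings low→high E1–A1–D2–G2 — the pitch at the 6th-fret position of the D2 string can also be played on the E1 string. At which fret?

16

Fret 6 on D2 is MIDI 38 + 6 = 44 (G#2). On the E1 string (open MIDI 28), that pitch is 44 − 28 = fret 16.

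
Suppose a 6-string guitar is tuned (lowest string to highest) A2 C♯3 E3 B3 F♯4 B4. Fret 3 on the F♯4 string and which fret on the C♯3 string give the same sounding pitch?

20

Fret 3 on F♯4 is MIDI 66 + 3 = 69 (A4). On the C♯3 string (open MIDI 49), that pitch is 69 − 49 = fret 20.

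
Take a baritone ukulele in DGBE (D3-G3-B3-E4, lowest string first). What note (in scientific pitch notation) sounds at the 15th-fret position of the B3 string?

The open B3 string plus 15 semitones: B–C–C#–D–…–C–C#–D.
The walk passes from B into C 2 times, so the octave number goes from 3 to 5.

D5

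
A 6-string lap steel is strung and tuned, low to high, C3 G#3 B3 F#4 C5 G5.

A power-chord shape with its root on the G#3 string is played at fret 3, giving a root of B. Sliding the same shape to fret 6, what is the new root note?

Moving from fret 3 to fret 6 shifts the root by 3 semitones.
B up 3 semitones is D.

D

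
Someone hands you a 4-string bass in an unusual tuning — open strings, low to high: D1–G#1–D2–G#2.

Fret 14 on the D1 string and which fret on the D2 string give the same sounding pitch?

D1 at fret 14 is D1 + 14 semitones = E2.
The open D2 string is 12 semitones above the open D1, so the same pitch on the D2 string lies at fret 14 − 12 = 2.

2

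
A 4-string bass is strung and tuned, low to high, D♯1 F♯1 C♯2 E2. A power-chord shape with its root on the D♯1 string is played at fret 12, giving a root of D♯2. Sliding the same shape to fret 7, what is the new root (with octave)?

A♯1

Moving from fret 12 to fret 7 shifts the root by -5 semitones.
D♯2 down 5 semitones is A♯1.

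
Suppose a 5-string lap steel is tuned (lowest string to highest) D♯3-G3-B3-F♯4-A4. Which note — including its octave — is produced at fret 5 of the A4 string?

D5

The open A4 string plus 5 semitones: A–A#–B–C–C#–D.
The walk passes from B into C once, so the octave number goes from 4 to 5.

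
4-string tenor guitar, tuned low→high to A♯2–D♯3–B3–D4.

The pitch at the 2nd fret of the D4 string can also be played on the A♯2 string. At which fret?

18

Fret 2 on D4 is MIDI 62 + 2 = 64 (E4). On the A♯2 string (open MIDI 46), that pitch is 64 − 46 = fret 18.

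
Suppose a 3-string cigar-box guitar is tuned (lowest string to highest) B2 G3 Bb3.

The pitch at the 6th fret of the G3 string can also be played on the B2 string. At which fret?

14

Fret 6 on G3 is MIDI 55 + 6 = 61 (Db4). On the B2 string (open MIDI 47), that pitch is 61 − 47 = fret 14.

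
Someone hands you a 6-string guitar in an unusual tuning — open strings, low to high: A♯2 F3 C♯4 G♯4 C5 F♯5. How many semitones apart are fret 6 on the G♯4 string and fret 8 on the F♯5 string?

12 semitones

G♯4 at fret 6 → D5 (MIDI 74); F♯5 at fret 8 → D6 (MIDI 86).
74 − 86 = -12, so the two pitches are 12 semitones apart, with D6 the higher.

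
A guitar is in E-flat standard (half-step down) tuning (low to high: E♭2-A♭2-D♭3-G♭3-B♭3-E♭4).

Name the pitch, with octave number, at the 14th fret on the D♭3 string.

Each fret is one semitone, so D♭3 + 14 = E♭4.
(Equivalently spelled D♯4.)

E♭4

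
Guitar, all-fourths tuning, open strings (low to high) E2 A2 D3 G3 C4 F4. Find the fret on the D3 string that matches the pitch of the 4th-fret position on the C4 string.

Fret 4 on C4 is MIDI 60 + 4 = 64 (E4). On the D3 string (open MIDI 50), that pitch is 64 − 50 = fret 14.

14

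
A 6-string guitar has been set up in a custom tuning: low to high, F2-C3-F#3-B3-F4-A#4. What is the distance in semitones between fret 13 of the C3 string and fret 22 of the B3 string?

20 semitones

C3 at fret 13 → C#4 (MIDI 61); B3 at fret 22 → A5 (MIDI 81).
61 − 81 = -20, so the two pitches are 20 semitones apart, with A5 the higher.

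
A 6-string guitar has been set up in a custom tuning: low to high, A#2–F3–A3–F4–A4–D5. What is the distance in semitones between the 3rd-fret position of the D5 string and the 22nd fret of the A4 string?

14 semitones

D5 at fret 3 → F5 (MIDI 77); A4 at fret 22 → G6 (MIDI 91).
77 − 91 = -14, so the two pitches are 14 semitones apart, with G6 the higher.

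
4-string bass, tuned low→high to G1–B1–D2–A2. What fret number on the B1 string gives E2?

E2 is 5 semitones above the open B1 (B–C–Db–D–Eb–E), so it sits at fret 5.

5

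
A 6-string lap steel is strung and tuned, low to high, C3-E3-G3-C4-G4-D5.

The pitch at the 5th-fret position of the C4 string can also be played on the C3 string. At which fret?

17

Fret 5 on C4 is MIDI 60 + 5 = 65 (F4). On the C3 string (open MIDI 48), that pitch is 65 − 48 = fret 17.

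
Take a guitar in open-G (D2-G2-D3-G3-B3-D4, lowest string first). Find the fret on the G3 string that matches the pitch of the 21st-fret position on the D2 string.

Fret 21 on D2 is MIDI 38 + 21 = 59 (B3). On the G3 string (open MIDI 55), that pitch is 59 − 55 = fret 4.

4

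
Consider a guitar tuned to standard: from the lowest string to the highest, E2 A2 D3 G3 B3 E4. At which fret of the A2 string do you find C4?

C4 is 15 semitones above the open A2 (A–A#–B–C–…–A#–B–C), so it sits at fret 15.

15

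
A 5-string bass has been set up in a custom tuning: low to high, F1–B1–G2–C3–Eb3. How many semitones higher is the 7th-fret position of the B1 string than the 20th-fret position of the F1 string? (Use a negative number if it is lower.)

B1 at fret 7 → Gb2 (MIDI 42); F1 at fret 20 → Db3 (MIDI 49).
42 − 49 = -7, so the two pitches are 7 semitones apart.

-7 semitones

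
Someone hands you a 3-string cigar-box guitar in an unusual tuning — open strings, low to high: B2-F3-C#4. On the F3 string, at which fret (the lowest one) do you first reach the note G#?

3

From F3, count semitones up the chromatic scale until reaching G#: F–F#–G–G# — 3 steps.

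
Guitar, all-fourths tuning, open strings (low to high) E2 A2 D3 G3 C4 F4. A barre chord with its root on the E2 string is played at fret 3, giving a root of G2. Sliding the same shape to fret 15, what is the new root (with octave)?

G3

Moving from fret 3 to fret 15 shifts the root by 12 semitones.
G2 up 12 semitones is G3.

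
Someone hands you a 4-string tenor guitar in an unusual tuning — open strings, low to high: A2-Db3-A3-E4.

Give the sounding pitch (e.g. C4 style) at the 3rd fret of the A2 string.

A2 is MIDI 45. Adding 3 gives 48, which is C3.

C3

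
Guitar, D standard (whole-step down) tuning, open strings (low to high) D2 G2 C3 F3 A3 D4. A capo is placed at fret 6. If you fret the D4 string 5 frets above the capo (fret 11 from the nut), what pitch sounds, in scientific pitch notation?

C#5

The capo raises the open D4 by 6 semitones to G#4; fretting 5 more gives D4 + 6 + 5 = D4 + 11 semitones = C#5.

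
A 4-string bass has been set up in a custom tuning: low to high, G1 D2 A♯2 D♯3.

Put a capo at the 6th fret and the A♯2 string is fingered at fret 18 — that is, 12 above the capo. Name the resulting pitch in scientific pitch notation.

The capo raises the open A♯2 by 6 semitones to E3; fretting 12 more gives A♯2 + 6 + 12 = A♯2 + 18 semitones = E4.

E4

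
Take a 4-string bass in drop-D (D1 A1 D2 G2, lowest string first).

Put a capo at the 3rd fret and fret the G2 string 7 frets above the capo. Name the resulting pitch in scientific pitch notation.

The capo raises the open G2 by 3 semitones to A#2; fretting 7 more gives G2 + 3 + 7 = G2 + 10 semitones = F3.

F3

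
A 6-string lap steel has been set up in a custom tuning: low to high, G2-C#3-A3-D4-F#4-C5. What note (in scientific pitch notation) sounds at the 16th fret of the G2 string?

B3

Each fret is one semitone, so G2 + 16 = B3.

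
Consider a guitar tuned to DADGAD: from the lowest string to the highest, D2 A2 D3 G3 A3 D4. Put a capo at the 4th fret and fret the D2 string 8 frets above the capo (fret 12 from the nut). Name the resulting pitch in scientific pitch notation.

D3

The capo raises the open D2 by 4 semitones to F#2; fretting 8 more gives D2 + 4 + 8 = D2 + 12 semitones = D3.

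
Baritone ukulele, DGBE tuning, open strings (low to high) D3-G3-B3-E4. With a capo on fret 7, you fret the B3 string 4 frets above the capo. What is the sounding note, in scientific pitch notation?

A♯4

The capo raises the open B3 by 7 semitones to F♯4; fretting 4 more gives B3 + 7 + 4 = B3 + 11 semitones = A♯4.
(Also written B♭.)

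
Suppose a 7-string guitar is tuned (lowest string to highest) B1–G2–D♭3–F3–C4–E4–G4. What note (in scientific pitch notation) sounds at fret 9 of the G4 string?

E5

The open G4 string plus 9 semitones: G–Ab–A–Bb–B–C–Db–D–Eb–E.
The walk passes from B into C once, so the octave number goes from 4 to 5.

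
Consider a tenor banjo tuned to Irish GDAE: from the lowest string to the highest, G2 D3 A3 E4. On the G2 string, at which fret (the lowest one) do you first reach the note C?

From G2, count semitones up the chromatic scale until reaching C: G–G#–A–A#–B–C — 5 steps.

5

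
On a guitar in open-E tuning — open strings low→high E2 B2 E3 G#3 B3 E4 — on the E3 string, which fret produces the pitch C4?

C4 is 8 semitones above the open E3 (E–F–F#–G–G#–A–A#–B–C), so it sits at fret 8.

8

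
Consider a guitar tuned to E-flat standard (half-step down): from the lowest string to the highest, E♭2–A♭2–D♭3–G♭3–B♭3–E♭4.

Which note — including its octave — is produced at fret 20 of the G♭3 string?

Each fret is one semitone, so G♭3 + 20 = D5.

D5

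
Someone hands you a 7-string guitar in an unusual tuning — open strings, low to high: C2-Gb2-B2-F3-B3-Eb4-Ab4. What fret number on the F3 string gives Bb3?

5

Bb3 is 5 semitones above the open F3 (F–Gb–G–Ab–A–Bb), so it sits at fret 5.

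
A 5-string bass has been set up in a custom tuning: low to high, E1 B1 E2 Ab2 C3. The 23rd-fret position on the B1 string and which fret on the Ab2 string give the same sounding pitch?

14

B1 at fret 23 is B1 + 23 semitones = Bb3.
The open Ab2 string is 9 semitones above the open B1, so the same pitch on the Ab2 string lies at fret 23 − 9 = 14.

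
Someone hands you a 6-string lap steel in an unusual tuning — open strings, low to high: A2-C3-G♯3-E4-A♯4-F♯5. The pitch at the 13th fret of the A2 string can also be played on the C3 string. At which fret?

10

A2 at fret 13 is A2 + 13 semitones = A♯3.
The open C3 string is 3 semitones above the open A2, so the same pitch on the C3 string lies at fret 13 − 3 = 10.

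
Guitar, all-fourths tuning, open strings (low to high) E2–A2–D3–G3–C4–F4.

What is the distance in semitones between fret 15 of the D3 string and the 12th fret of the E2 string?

13 semitones

D3 at fret 15 → F4 (MIDI 65); E2 at fret 12 → E3 (MIDI 52).
65 − 52 = 13, so the two pitches are 13 semitones apart, with F4 the higher.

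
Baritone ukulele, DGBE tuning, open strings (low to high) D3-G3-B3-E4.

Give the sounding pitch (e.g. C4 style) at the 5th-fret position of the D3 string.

The open D3 string plus 5 semitones: D–D#–E–F–F#–G.
No B→C boundary is crossed, so the octave stays at 3.

G3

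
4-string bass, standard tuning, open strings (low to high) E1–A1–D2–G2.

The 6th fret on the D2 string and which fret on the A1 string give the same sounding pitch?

11

Fret 6 on D2 is MIDI 38 + 6 = 44 (G#2). On the A1 string (open MIDI 33), that pitch is 44 − 33 = fret 11.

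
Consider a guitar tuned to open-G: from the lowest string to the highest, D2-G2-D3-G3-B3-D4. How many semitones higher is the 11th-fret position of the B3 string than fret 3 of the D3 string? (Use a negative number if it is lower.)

B3 at fret 11 → A#4 (MIDI 70); D3 at fret 3 → F3 (MIDI 53).
70 − 53 = 17, so the two pitches are 17 semitones apart.

17 semitones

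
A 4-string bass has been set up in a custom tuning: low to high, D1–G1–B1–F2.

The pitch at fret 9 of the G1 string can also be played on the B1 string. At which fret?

5

Fret 9 on G1 is MIDI 31 + 9 = 40 (E2). On the B1 string (open MIDI 35), that pitch is 40 − 35 = fret 5.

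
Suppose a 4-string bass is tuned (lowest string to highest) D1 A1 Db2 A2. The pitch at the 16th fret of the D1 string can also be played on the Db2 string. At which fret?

D1 at fret 16 is D1 + 16 semitones = Gb2.
The open Db2 string is 11 semitones above the open D1, so the same pitch on the Db2 string lies at fret 16 − 11 = 5.

5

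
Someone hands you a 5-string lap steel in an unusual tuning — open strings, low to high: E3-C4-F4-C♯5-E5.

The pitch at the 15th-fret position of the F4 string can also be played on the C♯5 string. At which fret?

7

F4 at fret 15 is F4 + 15 semitones = G♯5.
The open C♯5 string is 8 semitones above the open F4, so the same pitch on the C♯5 string lies at fret 15 − 8 = 7.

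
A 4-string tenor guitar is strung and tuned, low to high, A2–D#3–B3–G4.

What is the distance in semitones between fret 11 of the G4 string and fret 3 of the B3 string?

G4 at fret 11 → F#5 (MIDI 78); B3 at fret 3 → D4 (MIDI 62).
78 − 62 = 16, so the two pitches are 16 semitones apart, with F#5 the higher.

16 semitones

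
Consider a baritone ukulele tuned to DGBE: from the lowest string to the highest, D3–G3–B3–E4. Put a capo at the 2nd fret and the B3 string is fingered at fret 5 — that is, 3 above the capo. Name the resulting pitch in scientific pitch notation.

E4

The capo raises the open B3 by 2 semitones to C#4; fretting 3 more gives B3 + 2 + 3 = B3 + 5 semitones = E4.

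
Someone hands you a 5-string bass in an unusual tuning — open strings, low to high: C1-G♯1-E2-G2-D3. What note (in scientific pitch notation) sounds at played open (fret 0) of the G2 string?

G2

Fret 0 is the open string itself, so the pitch is just G2.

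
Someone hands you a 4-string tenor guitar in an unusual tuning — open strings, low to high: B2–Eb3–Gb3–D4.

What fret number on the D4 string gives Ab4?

6

Ab4 is 6 semitones above the open D4 (D–Eb–E–F–Gb–G–Ab), so it sits at fret 6.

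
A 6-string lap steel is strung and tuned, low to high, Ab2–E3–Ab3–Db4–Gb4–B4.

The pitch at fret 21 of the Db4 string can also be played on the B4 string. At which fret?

Db4 at fret 21 is Db4 + 21 semitones = Bb5.
The open B4 string is 10 semitones above the open Db4, so the same pitch on the B4 string lies at fret 21 − 10 = 11.

11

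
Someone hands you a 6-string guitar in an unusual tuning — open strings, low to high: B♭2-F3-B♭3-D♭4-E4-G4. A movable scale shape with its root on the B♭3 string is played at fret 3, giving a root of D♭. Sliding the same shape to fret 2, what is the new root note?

C

Moving from fret 3 to fret 2 shifts the root by -1 semitone.
D♭ down 1 semitone is C.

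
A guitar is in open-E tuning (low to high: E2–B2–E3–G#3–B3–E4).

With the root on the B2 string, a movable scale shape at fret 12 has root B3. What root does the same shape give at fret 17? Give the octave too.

E4

Moving from fret 12 to fret 17 shifts the root by 5 semitones.
B3 up 5 semitones is E4.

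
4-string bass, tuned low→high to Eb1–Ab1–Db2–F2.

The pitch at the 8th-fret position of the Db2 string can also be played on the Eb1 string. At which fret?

18

Db2 at fret 8 is Db2 + 8 semitones = A2.
The open Eb1 string is 10 semitones below the open Db2, so the same pitch on the Eb1 string lies at fret 8 + 10 = 18.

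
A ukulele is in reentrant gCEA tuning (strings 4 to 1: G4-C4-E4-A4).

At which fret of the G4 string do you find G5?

12

G5 is 12 semitones above the open G4 (G–G#–A–A#–…–F–F#–G), so it sits at fret 12.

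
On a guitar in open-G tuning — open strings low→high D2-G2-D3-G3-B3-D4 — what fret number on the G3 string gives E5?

E5 is 21 semitones above the open G3 (G–G#–A–A#–…–D–D#–E), so it sits at fret 21.

21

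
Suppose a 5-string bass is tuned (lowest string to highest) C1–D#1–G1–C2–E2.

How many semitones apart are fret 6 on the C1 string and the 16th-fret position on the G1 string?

17 semitones

C1 at fret 6 → F#1 (MIDI 30); G1 at fret 16 → B2 (MIDI 47).
30 − 47 = -17, so the two pitches are 17 semitones apart, with B2 the higher.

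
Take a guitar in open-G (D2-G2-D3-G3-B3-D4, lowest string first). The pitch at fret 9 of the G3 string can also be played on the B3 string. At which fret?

5

G3 at fret 9 is G3 + 9 semitones = E4.
The open B3 string is 4 semitones above the open G3, so the same pitch on the B3 string lies at fret 9 − 4 = 5.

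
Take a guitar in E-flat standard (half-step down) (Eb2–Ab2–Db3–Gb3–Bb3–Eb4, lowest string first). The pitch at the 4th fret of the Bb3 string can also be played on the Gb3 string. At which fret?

Fret 4 on Bb3 is MIDI 58 + 4 = 62 (D4). On the Gb3 string (open MIDI 54), that pitch is 62 − 54 = fret 8.

8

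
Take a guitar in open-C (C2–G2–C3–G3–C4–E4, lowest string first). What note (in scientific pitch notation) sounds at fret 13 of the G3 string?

The open G3 string plus 13 semitones: G–G#–A–A#–…–F#–G–G#.
The walk passes from B into C once, so the octave number goes from 3 to 4.

G#4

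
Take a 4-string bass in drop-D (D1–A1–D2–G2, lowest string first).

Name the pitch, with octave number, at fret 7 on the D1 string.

D1 is MIDI 26. Adding 7 gives 33, which is A1.

A1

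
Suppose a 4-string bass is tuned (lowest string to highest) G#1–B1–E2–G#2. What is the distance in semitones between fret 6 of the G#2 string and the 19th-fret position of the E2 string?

9 semitones

G#2 at fret 6 → D3 (MIDI 50); E2 at fret 19 → B3 (MIDI 59).
50 − 59 = -9, so the two pitches are 9 semitones apart, with B3 the higher.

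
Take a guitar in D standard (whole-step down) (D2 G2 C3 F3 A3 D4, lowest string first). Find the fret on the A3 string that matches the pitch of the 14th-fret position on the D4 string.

19

D4 at fret 14 is D4 + 14 semitones = E5.
The open A3 string is 5 semitones below the open D4, so the same pitch on the A3 string lies at fret 14 + 5 = 19.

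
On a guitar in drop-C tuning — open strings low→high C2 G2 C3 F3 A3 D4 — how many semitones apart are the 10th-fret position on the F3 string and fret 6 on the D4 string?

5 semitones

F3 at fret 10 → D#4 (MIDI 63); D4 at fret 6 → G#4 (MIDI 68).
63 − 68 = -5, so the two pitches are 5 semitones apart, with G#4 the higher.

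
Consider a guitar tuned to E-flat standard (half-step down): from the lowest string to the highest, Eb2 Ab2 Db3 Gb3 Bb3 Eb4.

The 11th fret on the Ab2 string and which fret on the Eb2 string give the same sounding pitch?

16

Ab2 at fret 11 is Ab2 + 11 semitones = G3.
The open Eb2 string is 5 semitones below the open Ab2, so the same pitch on the Eb2 string lies at fret 11 + 5 = 16.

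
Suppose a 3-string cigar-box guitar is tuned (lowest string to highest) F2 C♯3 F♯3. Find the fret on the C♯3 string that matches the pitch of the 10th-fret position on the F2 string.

2

Fret 10 on F2 is MIDI 41 + 10 = 51 (D♯3). On the C♯3 string (open MIDI 49), that pitch is 51 − 49 = fret 2.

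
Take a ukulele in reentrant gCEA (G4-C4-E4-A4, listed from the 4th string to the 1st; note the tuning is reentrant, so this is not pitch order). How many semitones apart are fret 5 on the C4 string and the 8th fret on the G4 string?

10 semitones

C4 at fret 5 → F4 (MIDI 65); G4 at fret 8 → D#5 (MIDI 75).
65 − 75 = -10, so the two pitches are 10 semitones apart, with D#5 the higher.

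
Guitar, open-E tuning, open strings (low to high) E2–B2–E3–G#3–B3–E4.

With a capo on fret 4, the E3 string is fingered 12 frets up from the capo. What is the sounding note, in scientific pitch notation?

The capo raises the open E3 by 4 semitones to G#3; fretting 12 more gives E3 + 4 + 12 = E3 + 16 semitones = G#4.

G#4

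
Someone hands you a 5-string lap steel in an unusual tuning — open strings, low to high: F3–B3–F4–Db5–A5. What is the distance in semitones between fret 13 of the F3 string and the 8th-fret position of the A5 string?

F3 at fret 13 → Gb4 (MIDI 66); A5 at fret 8 → F6 (MIDI 89).
66 − 89 = -23, so the two pitches are 23 semitones apart, with F6 the higher.

23 semitones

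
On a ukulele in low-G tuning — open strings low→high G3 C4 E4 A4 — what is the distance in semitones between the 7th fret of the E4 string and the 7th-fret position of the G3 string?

9 semitones

E4 at fret 7 → B4 (MIDI 71); G3 at fret 7 → D4 (MIDI 62).
71 − 62 = 9, so the two pitches are 9 semitones apart, with B4 the higher.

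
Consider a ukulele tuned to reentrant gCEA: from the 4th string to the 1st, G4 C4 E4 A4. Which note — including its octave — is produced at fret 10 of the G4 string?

F5

Each fret is one semitone, so G4 + 10 = F5.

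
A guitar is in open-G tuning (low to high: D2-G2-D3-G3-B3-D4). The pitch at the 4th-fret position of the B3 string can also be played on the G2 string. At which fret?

20

Fret 4 on B3 is MIDI 59 + 4 = 63 (D#4). On the G2 string (open MIDI 43), that pitch is 63 − 43 = fret 20.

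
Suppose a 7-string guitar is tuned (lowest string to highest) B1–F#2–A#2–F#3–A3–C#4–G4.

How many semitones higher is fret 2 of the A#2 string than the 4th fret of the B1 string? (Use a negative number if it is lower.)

9 semitones

A#2 at fret 2 → C3 (MIDI 48); B1 at fret 4 → D#2 (MIDI 39).
48 − 39 = 9, so the two pitches are 9 semitones apart.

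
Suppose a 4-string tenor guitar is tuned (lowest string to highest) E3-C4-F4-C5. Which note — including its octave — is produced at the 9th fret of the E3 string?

Db4

E3 is MIDI 52. Adding 9 gives 61, which is Db4.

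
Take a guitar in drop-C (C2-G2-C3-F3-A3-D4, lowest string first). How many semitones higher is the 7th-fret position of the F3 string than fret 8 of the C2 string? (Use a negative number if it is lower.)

16 semitones

F3 at fret 7 → C4 (MIDI 60); C2 at fret 8 → G#2 (MIDI 44).
60 − 44 = 16, so the two pitches are 16 semitones apart.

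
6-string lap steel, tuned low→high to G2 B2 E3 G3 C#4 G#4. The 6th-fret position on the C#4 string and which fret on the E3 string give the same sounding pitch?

15

Fret 6 on C#4 is MIDI 61 + 6 = 67 (G4). On the E3 string (open MIDI 52), that pitch is 67 − 52 = fret 15.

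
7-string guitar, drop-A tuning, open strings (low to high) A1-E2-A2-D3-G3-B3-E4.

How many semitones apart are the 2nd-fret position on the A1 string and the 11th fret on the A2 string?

A1 at fret 2 → B1 (MIDI 35); A2 at fret 11 → G#3 (MIDI 56).
35 − 56 = -21, so the two pitches are 21 semitones apart, with G#3 the higher.

21 semitones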